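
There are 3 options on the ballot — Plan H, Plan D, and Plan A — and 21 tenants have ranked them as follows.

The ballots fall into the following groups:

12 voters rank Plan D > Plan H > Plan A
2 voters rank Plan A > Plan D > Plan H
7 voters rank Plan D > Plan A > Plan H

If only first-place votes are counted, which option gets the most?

First-place vote totals:
  Plan H: 0
  Plan D: 19
  Plan A: 2
Plan D has the most first-place votes.

Plan D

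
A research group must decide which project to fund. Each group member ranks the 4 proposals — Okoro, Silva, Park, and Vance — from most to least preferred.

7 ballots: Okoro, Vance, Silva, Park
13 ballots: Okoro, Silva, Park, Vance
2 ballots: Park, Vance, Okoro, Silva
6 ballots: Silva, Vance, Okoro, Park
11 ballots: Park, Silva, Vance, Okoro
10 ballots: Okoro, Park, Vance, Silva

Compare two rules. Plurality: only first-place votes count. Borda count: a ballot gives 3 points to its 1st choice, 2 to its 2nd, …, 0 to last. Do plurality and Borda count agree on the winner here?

Plurality first-place counts: Okoro 30, Silva 6, Park 13, Vance 0 → Okoro.
Borda totals: Okoro 98, Silva 73, Park 72, Vance 51 → Okoro.
The two rules agree on Okoro.

Yes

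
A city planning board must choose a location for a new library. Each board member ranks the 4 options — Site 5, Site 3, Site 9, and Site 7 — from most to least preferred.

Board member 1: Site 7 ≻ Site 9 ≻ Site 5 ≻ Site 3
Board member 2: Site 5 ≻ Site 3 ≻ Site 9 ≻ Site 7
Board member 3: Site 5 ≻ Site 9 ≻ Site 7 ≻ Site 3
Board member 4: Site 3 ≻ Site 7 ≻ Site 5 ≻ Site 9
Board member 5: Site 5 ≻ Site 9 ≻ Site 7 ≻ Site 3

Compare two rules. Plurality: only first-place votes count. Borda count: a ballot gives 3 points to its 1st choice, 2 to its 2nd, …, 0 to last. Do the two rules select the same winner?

Yes

Plurality first-place counts: Site 5 3, Site 3 1, Site 9 0, Site 7 1 → Site 5.
Borda totals: Site 5 11, Site 3 5, Site 9 7, Site 7 7 → Site 5.
The two rules agree on Site 5.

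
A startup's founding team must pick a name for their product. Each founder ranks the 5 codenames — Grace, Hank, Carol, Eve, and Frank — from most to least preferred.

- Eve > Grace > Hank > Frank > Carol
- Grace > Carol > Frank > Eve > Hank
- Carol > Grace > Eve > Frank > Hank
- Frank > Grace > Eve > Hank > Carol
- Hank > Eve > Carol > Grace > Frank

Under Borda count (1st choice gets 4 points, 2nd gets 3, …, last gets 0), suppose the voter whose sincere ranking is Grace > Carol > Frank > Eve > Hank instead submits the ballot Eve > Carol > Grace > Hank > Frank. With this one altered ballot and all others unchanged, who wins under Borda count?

Eve

Borda totals with the altered ballot: Grace 12, Hank 8, Carol 9, Eve 15, Frank 6.
The switch changes the winner from Grace to Eve.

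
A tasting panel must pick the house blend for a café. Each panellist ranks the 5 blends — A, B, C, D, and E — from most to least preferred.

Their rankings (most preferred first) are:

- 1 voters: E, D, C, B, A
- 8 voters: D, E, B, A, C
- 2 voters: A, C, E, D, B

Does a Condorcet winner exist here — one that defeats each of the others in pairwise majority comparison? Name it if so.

D

Head-to-head results (11 voters total):
A vs B: B wins 9–2.
A vs C: A wins 10–1.
A vs D: D wins 9–2.
A vs E: E wins 9–2.
B vs C: B wins 8–3.
B vs D: D wins 11–0.
B vs E: E wins 11–0.
C vs D: D wins 9–2.
C vs E: E wins 9–2.
D vs E: D wins 8–3.
D beats each rival — A (9–2), B (11–0), C (9–2), E (8–3) — so D is the Condorcet winner.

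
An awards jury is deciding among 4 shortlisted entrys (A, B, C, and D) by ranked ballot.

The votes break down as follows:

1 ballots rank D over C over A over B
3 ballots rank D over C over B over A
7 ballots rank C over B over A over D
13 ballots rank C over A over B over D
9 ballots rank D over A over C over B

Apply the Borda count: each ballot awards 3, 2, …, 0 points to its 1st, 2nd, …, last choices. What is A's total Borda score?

52

Borda scores:
  A: 1 + 3·0 + 7·1 + 13·2 + 9·2 = 52
  B: 0 + 3·1 + 7·2 + 13·1 + 9·0 = 30
  C: 2 + 3·2 + 7·3 + 13·3 + 9·1 = 77
  D: 3 + 3·3 + 7·0 + 13·0 + 9·3 = 39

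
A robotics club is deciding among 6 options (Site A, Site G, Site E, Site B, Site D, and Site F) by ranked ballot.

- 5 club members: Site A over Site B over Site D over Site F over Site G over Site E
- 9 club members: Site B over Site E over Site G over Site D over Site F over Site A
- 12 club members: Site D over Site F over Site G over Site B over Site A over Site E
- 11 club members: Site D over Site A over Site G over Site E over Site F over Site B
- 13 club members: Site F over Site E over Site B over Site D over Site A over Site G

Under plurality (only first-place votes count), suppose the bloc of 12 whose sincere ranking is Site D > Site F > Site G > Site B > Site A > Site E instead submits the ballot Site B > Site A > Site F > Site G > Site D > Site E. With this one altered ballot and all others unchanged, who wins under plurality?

First-place totals with the altered ballot: Site A 5, Site G 0, Site E 0, Site B 21, Site D 11, Site F 13.
The switch changes the winner from Site D to Site B.

Site B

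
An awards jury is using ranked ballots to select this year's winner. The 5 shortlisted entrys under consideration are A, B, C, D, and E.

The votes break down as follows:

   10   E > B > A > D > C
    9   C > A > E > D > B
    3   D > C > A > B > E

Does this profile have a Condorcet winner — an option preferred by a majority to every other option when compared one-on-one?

No

Head-to-head results (22 voters total):
A vs B: A wins 12–10.
A vs C: C wins 12–10.
A vs D: A wins 19–3.
A vs E: A wins 12–10.
B vs C: C wins 12–10.
B vs D: D wins 12–10.
B vs E: E wins 19–3.
C vs D: D wins 13–9.
C vs E: C wins 12–10.
D vs E: E wins 19–3.
No candidate beats all others: A beats D beats C beats A, a majority cycle.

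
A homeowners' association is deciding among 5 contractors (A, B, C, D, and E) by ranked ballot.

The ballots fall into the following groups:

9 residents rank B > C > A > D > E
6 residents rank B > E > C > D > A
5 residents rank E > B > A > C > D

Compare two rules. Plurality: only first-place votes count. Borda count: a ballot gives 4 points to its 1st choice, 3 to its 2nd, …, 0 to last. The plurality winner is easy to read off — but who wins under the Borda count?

B

Plurality first-place counts: A 0, B 15, C 0, D 0, E 5 → B.
Borda totals: A 28, B 75, C 44, D 15, E 38 → B.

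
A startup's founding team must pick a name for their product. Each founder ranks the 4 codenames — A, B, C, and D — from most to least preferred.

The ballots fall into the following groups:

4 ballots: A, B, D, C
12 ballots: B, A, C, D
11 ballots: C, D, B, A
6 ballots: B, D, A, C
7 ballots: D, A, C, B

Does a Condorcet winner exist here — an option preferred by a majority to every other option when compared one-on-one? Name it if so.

Head-to-head results (40 voters total):
A vs B: B wins 29–11.
A vs C: A wins 29–11.
A vs D: D wins 24–16.
B vs C: B wins 22–18.
B vs D: B wins 22–18.
C vs D: C wins 23–17.
B beats each rival — A (29–11), C (22–18), D (22–18) — so B is the Condorcet winner.

B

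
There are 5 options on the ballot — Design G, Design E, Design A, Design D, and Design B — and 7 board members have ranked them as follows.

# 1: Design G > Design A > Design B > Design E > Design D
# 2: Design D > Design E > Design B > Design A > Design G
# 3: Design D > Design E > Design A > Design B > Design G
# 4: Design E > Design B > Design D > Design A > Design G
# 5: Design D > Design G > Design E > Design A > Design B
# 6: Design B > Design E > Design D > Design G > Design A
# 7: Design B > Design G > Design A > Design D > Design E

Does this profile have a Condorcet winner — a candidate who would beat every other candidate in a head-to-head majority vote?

Head-to-head results (7 voters total):
Design G vs Design E: Design E wins 4–3.
Design G vs Design A: Design G wins 4–3.
Design G vs Design D: Design D wins 5–2.
Design G vs Design B: Design B wins 5–2.
Design E vs Design A: Design E wins 5–2.
Design E vs Design D: Design D wins 4–3.
Design E vs Design B: Design E wins 4–3.
Design A vs Design D: Design D wins 5–2.
Design A vs Design B: Design B wins 4–3.
Design D vs Design B: Design B wins 4–3.
No candidate beats all others: Design E beats Design B beats Design D beats Design E, a majority cycle.

No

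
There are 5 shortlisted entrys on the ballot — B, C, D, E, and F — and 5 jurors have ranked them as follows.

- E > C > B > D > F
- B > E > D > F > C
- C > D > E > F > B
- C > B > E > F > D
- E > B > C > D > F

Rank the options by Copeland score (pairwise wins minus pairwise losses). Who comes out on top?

Pairwise results:
  B vs C: C wins 3–2.
  B vs D: B wins 4–1.
  B vs E: E wins 3–2.
  B vs F: B wins 4–1.
  C vs D: C wins 4–1.
  C vs E: E wins 3–2.
  C vs F: C wins 4–1.
  D vs E: E wins 4–1.
  D vs F: D wins 4–1.
  E vs F: E wins 5–0.
Copeland scores (wins − losses):
  B: 2 − 2 = 0
  C: 3 − 1 = 2
  D: 1 − 3 = -2
  E: 4 − 0 = 4
  F: 0 − 4 = -4
E has the best Copeland score.

E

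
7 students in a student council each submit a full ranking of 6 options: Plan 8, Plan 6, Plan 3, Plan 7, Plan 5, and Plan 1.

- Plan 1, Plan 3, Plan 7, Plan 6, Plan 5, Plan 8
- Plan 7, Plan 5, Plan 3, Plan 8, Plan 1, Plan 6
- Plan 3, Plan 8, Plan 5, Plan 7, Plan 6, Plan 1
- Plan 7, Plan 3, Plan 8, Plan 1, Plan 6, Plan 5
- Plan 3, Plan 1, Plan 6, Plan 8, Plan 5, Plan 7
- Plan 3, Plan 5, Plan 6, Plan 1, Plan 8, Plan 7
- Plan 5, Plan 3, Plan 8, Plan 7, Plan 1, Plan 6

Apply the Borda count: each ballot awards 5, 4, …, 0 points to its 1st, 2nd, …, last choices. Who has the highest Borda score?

Plan 3

Borda scores:
  Plan 8: 0 + 2 + 4 + 3 + 2 + 1 + 3 = 15
  Plan 6: 2 + 0 + 1 + 1 + 3 + 3 + 0 = 10
  Plan 3: 4 + 3 + 5 + 4 + 5 + 5 + 4 = 30
  Plan 7: 3 + 5 + 2 + 5 + 0 + 0 + 2 = 17
  Plan 5: 1 + 4 + 3 + 0 + 1 + 4 + 5 = 18
  Plan 1: 5 + 1 + 0 + 2 + 4 + 2 + 1 = 15
Plan 3 has the highest total.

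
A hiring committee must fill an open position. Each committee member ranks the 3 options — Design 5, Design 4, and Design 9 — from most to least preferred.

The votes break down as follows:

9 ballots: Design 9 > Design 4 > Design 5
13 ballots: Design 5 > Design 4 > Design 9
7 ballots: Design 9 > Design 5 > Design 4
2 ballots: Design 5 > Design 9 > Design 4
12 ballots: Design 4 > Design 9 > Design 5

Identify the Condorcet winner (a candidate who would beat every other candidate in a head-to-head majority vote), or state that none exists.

Head-to-head results (43 voters total):
Design 5 vs Design 4: Design 5 wins 22–21.
Design 5 vs Design 9: Design 9 wins 28–15.
Design 4 vs Design 9: Design 4 wins 25–18.
No candidate beats all others: Design 5 beats Design 4 beats Design 9 beats Design 5, a majority cycle.

No Condorcet winner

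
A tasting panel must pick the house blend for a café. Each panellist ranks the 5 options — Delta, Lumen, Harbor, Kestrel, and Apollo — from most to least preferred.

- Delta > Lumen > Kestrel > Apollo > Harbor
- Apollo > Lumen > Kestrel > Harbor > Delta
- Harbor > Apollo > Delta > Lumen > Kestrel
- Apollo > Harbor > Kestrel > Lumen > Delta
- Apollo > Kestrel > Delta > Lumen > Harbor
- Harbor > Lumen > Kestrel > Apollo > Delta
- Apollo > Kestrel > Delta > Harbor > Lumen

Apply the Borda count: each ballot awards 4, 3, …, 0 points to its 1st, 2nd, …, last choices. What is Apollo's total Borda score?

21

Borda scores:
  Delta: 4 + 0 + 2 + 0 + 2 + 0 + 2 = 10
  Lumen: 3 + 3 + 1 + 1 + 1 + 3 + 0 = 12
  Harbor: 0 + 1 + 4 + 3 + 0 + 4 + 1 = 13
  Kestrel: 2 + 2 + 0 + 2 + 3 + 2 + 3 = 14
  Apollo: 1 + 4 + 3 + 4 + 4 + 1 + 4 = 21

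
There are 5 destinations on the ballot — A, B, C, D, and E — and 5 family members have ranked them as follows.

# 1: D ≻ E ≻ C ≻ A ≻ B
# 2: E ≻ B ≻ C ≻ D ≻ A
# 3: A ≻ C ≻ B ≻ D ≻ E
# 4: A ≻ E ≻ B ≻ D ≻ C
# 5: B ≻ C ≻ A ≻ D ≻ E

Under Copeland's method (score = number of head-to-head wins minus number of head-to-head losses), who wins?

Pairwise results:
  A vs B: A wins 3–2.
  A vs C: C wins 3–2.
  A vs D: A wins 3–2.
  A vs E: A wins 3–2.
  B vs C: B wins 3–2.
  B vs D: B wins 4–1.
  B vs E: E wins 3–2.
  C vs D: C wins 3–2.
  C vs E: E wins 3–2.
  D vs E: D wins 3–2.
Copeland scores (wins − losses):
  A: 3 − 1 = 2
  B: 2 − 2 = 0
  C: 2 − 2 = 0
  D: 1 − 3 = -2
  E: 2 − 2 = 0
A has the best Copeland score.

A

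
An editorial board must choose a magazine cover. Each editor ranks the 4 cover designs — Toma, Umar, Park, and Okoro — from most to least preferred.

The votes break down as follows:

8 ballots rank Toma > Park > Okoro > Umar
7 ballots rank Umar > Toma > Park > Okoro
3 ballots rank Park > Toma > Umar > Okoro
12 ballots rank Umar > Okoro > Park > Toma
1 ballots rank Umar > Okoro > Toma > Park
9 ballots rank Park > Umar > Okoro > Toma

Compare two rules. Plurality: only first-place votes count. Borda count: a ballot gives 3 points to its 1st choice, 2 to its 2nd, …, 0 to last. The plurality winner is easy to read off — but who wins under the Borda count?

Plurality first-place counts: Toma 8, Umar 20, Park 12, Okoro 0 → Umar.
Borda totals: Toma 45, Umar 81, Park 71, Okoro 43 → Umar.

Umar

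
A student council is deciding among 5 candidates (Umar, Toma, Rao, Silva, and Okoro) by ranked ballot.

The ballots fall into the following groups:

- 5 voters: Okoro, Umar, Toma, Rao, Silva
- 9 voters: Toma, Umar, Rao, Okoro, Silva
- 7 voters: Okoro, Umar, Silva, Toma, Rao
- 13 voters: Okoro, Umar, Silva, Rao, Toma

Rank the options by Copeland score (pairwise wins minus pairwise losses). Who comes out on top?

Okoro

Pairwise results:
  Umar vs Toma: Umar wins 25–9.
  Umar vs Rao: Umar wins 34–0.
  Umar vs Silva: Umar wins 34–0.
  Umar vs Okoro: Okoro wins 25–9.
  Toma vs Rao: Toma wins 21–13.
  Toma vs Silva: Silva wins 20–14.
  Toma vs Okoro: Okoro wins 25–9.
  Rao vs Silva: Silva wins 20–14.
  Rao vs Okoro: Okoro wins 25–9.
  Silva vs Okoro: Okoro wins 34–0.
Copeland scores (wins − losses):
  Umar: 3 − 1 = 2
  Toma: 1 − 3 = -2
  Rao: 0 − 4 = -4
  Silva: 2 − 2 = 0
  Okoro: 4 − 0 = 4
Okoro has the best Copeland score.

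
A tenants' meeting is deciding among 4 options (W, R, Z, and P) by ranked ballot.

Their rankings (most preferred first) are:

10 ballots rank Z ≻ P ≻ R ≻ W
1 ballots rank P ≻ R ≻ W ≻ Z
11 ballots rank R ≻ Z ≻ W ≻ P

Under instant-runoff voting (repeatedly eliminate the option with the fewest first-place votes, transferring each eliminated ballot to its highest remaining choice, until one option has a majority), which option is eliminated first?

W

Round 1: R 11, Z 10, P 1, W 0. W has the fewest and is eliminated.
Round 2: R 11, Z 10, P 1. P has the fewest and is eliminated.
Round 3: R 12, Z 10. R has a majority.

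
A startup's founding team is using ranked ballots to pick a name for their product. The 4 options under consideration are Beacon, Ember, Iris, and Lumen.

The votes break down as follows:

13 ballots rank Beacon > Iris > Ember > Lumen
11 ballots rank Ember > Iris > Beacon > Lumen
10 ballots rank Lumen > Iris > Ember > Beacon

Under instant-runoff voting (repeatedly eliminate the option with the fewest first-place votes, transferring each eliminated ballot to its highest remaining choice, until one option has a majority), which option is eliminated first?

Iris

Round 1: Beacon 13, Ember 11, Lumen 10, Iris 0. Iris has the fewest and is eliminated.
Round 2: Beacon 13, Ember 11, Lumen 10. Lumen has the fewest and is eliminated.
Round 3: Ember 21, Beacon 13. Ember has a majority.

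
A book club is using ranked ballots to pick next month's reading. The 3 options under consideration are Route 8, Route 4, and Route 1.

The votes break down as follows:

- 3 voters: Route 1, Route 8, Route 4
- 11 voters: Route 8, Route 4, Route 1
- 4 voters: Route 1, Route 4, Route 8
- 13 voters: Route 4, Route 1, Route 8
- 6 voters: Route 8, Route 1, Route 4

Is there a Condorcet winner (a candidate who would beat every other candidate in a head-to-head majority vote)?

No

Head-to-head results (37 voters total):
Route 8 vs Route 4: Route 8 wins 20–17.
Route 8 vs Route 1: Route 1 wins 20–17.
Route 4 vs Route 1: Route 4 wins 24–13.
No candidate beats all others: Route 8 beats Route 4 beats Route 1 beats Route 8, a majority cycle.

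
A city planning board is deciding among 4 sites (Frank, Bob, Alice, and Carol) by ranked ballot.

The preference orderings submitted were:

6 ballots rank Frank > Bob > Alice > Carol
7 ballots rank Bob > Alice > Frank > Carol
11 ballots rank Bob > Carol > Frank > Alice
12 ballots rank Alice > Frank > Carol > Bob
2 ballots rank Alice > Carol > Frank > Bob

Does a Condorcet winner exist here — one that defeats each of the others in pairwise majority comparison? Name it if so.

Head-to-head results (38 voters total):
Frank vs Bob: Frank wins 20–18.
Frank vs Alice: Alice wins 21–17.
Frank vs Carol: Frank wins 25–13.
Bob vs Alice: Bob wins 24–14.
Bob vs Carol: Bob wins 24–14.
Alice vs Carol: Alice wins 27–11.
No candidate beats all others: Frank beats Bob beats Alice beats Frank, a majority cycle.

No Condorcet winner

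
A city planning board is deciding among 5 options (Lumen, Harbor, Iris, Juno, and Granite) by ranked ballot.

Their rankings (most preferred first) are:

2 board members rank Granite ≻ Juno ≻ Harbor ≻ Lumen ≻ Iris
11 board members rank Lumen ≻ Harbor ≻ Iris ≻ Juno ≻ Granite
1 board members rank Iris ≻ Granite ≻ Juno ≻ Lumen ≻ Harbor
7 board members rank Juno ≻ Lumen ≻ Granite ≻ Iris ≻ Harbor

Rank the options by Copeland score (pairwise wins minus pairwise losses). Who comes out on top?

Pairwise results:
  Lumen vs Harbor: Lumen wins 19–2.
  Lumen vs Iris: Lumen wins 20–1.
  Lumen vs Juno: Lumen wins 11–10.
  Lumen vs Granite: Lumen wins 18–3.
  Harbor vs Iris: Harbor wins 13–8.
  Harbor vs Juno: Harbor wins 11–10.
  Harbor vs Granite: Harbor wins 11–10.
  Iris vs Juno: Iris wins 12–9.
  Iris vs Granite: Iris wins 12–9.
  Juno vs Granite: Juno wins 18–3.
Copeland scores (wins − losses):
  Lumen: 4 − 0 = 4
  Harbor: 3 − 1 = 2
  Iris: 2 − 2 = 0
  Juno: 1 − 3 = -2
  Granite: 0 − 4 = -4
Lumen has the best Copeland score.

Lumen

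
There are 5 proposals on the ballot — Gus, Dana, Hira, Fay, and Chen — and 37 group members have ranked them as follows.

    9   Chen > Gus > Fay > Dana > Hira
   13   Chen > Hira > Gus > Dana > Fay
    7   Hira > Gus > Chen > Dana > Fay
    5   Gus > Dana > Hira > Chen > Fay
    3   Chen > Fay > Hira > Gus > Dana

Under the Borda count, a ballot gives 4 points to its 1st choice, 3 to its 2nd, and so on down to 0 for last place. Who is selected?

Borda scores:
  Gus: 9·3 + 13·2 + 7·3 + 5·4 + 3·1 = 97
  Dana: 9·1 + 13·1 + 7·1 + 5·3 + 3·0 = 44
  Hira: 9·0 + 13·3 + 7·4 + 5·2 + 3·2 = 83
  Fay: 9·2 + 13·0 + 7·0 + 5·0 + 3·3 = 27
  Chen: 9·4 + 13·4 + 7·2 + 5·1 + 3·4 = 119
Chen has the highest total.

Chen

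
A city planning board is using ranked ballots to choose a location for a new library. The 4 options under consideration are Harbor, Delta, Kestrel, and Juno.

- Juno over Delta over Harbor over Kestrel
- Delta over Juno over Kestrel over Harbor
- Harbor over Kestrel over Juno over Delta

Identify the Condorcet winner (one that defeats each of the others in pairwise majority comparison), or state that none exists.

Head-to-head results (3 voters total):
Harbor vs Delta: Delta wins 2–1.
Harbor vs Kestrel: Harbor wins 2–1.
Harbor vs Juno: Juno wins 2–1.
Delta vs Kestrel: Delta wins 2–1.
Delta vs Juno: Juno wins 2–1.
Kestrel vs Juno: Juno wins 2–1.
Juno beats each rival — Harbor (2–1), Delta (2–1), Kestrel (2–1) — so Juno is the Condorcet winner.

Juno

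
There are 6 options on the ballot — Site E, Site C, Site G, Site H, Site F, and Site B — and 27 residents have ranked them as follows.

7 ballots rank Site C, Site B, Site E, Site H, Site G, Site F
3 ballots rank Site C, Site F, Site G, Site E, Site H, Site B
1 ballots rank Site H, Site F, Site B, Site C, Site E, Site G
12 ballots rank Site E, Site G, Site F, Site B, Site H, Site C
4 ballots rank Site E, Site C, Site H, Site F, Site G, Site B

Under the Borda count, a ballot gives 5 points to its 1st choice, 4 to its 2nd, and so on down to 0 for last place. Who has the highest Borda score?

Borda scores:
  Site E: 7·3 + 3·2 + 1 + 12·5 + 4·5 = 108
  Site C: 7·5 + 3·5 + 2 + 12·0 + 4·4 = 68
  Site G: 7·1 + 3·3 + 0 + 12·4 + 4·1 = 68
  Site H: 7·2 + 3·1 + 5 + 12·1 + 4·3 = 46
  Site F: 7·0 + 3·4 + 4 + 12·3 + 4·2 = 60
  Site B: 7·4 + 3·0 + 3 + 12·2 + 4·0 = 55
Site E has the highest total.

Site E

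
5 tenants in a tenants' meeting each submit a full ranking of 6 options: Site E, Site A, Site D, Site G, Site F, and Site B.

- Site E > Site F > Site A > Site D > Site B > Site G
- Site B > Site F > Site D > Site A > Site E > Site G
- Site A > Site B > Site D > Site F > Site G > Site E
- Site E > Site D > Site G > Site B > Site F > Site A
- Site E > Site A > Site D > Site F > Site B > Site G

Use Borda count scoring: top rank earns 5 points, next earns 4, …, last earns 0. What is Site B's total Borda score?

13

Borda scores:
  Site E: 5 + 1 + 0 + 5 + 5 = 16
  Site A: 3 + 2 + 5 + 0 + 4 = 14
  Site D: 2 + 3 + 3 + 4 + 3 = 15
  Site G: 0 + 0 + 1 + 3 + 0 = 4
  Site F: 4 + 4 + 2 + 1 + 2 = 13
  Site B: 1 + 5 + 4 + 2 + 1 = 13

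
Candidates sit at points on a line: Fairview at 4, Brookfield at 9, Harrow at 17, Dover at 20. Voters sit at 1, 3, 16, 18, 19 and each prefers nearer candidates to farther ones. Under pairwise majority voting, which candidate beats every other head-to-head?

With single-peaked preferences on a line, the Condorcet winner is the candidate closest to the median voter.
The median voter (position 16) is closest to Harrow at 17.
Check: Harrow vs Fairview — voters closer to Harrow: 3 of 5.

Harrow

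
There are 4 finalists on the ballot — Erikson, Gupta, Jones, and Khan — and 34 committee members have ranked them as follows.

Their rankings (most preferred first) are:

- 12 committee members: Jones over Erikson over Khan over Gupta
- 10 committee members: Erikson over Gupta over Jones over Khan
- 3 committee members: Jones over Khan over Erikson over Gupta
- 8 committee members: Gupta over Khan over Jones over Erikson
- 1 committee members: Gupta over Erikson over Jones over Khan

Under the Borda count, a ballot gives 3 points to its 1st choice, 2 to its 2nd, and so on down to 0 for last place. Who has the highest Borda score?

Jones

Borda scores:
  Erikson: 12·2 + 10·3 + 3·1 + 8·0 + 2 = 59
  Gupta: 12·0 + 10·2 + 3·0 + 8·3 + 3 = 47
  Jones: 12·3 + 10·1 + 3·3 + 8·1 + 1 = 64
  Khan: 12·1 + 10·0 + 3·2 + 8·2 + 0 = 34
Jones has the highest total.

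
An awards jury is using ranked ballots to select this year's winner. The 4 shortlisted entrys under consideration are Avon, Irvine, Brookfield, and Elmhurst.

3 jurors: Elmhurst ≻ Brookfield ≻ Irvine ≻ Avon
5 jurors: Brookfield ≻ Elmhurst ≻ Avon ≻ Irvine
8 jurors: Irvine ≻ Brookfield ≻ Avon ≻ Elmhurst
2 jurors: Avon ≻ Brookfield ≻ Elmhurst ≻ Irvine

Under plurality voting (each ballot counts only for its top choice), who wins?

Irvine

First-place vote totals:
  Avon: 2
  Irvine: 8
  Brookfield: 5
  Elmhurst: 3
Irvine has the most first-place votes.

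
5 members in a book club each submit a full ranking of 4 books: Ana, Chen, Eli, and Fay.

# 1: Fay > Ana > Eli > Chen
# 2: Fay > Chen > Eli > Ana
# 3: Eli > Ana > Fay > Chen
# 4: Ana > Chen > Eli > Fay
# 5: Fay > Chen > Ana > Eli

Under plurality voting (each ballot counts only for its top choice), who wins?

Fay

First-place vote totals:
  Ana: 1
  Chen: 0
  Eli: 1
  Fay: 3
Fay has the most first-place votes.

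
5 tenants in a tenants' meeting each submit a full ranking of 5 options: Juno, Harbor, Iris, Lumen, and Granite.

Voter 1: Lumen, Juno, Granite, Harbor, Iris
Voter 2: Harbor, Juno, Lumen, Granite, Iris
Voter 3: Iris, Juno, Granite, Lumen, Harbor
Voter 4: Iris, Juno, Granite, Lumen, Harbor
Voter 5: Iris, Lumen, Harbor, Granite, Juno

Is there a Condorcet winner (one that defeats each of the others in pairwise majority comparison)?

Head-to-head results (5 voters total):
Juno vs Harbor: Juno wins 3–2.
Juno vs Iris: Iris wins 3–2.
Juno vs Lumen: Juno wins 3–2.
Juno vs Granite: Juno wins 4–1.
Harbor vs Iris: Iris wins 3–2.
Harbor vs Lumen: Lumen wins 4–1.
Harbor vs Granite: Granite wins 3–2.
Iris vs Lumen: Iris wins 3–2.
Iris vs Granite: Iris wins 3–2.
Lumen vs Granite: Lumen wins 3–2.
Iris beats each rival — Juno (3–2), Harbor (3–2), Lumen (3–2), Granite (3–2) — so Iris is the Condorcet winner.

Yes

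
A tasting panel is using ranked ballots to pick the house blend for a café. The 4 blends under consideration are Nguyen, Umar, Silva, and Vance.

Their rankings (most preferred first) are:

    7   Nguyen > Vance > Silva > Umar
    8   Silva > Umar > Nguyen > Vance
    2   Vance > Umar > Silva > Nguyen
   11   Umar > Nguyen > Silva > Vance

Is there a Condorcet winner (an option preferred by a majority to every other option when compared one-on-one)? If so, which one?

There is no Condorcet winner

Head-to-head results (28 voters total):
Nguyen vs Umar: Umar wins 21–7.
Nguyen vs Silva: Nguyen wins 18–10.
Nguyen vs Vance: Nguyen wins 26–2.
Umar vs Silva: Silva wins 15–13.
Umar vs Vance: Umar wins 19–9.
Silva vs Vance: Silva wins 19–9.
No candidate beats all others: Nguyen beats Silva beats Umar beats Nguyen, a majority cycle.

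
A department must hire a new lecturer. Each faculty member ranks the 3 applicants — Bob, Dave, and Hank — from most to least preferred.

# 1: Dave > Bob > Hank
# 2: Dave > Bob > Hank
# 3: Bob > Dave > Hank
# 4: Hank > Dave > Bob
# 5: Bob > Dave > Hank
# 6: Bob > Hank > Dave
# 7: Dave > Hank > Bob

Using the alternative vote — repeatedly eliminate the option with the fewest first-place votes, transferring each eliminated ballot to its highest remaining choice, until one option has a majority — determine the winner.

Round 1: Bob 3, Dave 3, Hank 1. Hank has the fewest and is eliminated.
Round 2: Dave 4, Bob 3. Dave has a majority.

Dave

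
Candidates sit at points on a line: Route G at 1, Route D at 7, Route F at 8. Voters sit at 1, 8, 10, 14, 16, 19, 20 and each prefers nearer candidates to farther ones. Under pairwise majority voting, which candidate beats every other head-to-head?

With single-peaked preferences on a line, the Condorcet winner is the candidate closest to the median voter.
The median voter (position 14) is closest to Route F at 8.
Check: Route F vs Route D — voters closer to Route F: 6 of 7.

Route F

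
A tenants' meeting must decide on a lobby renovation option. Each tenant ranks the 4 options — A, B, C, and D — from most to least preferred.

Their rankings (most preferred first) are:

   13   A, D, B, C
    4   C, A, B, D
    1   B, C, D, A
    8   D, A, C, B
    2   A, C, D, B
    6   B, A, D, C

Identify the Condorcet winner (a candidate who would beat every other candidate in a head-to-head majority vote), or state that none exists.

Head-to-head results (34 voters total):
A vs B: A wins 27–7.
A vs C: A wins 29–5.
A vs D: A wins 25–9.
B vs C: B wins 20–14.
B vs D: D wins 23–11.
C vs D: D wins 27–7.
A beats each rival — B (27–7), C (29–5), D (25–9) — so A is the Condorcet winner.

A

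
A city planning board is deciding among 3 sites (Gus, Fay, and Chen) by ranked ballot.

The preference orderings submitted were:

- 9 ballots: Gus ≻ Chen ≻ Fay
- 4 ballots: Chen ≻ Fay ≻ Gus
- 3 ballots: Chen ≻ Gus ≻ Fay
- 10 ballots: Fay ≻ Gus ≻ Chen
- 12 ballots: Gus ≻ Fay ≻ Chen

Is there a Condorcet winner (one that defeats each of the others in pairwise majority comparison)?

Head-to-head results (38 voters total):
Gus vs Fay: Gus wins 24–14.
Gus vs Chen: Gus wins 31–7.
Fay vs Chen: Fay wins 22–16.
Gus beats each rival — Fay (24–14), Chen (31–7) — so Gus is the Condorcet winner.

Yes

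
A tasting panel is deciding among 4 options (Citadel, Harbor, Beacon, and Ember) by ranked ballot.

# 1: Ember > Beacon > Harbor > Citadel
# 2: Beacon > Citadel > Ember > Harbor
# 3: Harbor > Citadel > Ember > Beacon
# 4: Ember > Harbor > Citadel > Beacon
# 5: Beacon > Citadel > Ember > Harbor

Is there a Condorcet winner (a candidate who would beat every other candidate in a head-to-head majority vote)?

Head-to-head results (5 voters total):
Citadel vs Harbor: Harbor wins 3–2.
Citadel vs Beacon: Beacon wins 3–2.
Citadel vs Ember: Citadel wins 3–2.
Harbor vs Beacon: Beacon wins 3–2.
Harbor vs Ember: Ember wins 4–1.
Beacon vs Ember: Ember wins 3–2.
No candidate beats all others: Citadel beats Ember beats Harbor beats Citadel, a majority cycle.

No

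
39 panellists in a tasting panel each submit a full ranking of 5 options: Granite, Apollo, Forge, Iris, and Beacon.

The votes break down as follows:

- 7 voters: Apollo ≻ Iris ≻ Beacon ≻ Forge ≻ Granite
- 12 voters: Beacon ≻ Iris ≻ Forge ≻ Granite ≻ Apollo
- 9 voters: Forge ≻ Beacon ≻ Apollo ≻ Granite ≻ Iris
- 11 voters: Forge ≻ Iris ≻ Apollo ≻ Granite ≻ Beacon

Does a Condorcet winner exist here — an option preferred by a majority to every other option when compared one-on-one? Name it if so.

Forge

Head-to-head results (39 voters total):
Granite vs Apollo: Apollo wins 27–12.
Granite vs Forge: Forge wins 39–0.
Granite vs Iris: Iris wins 30–9.
Granite vs Beacon: Beacon wins 28–11.
Apollo vs Forge: Forge wins 32–7.
Apollo vs Iris: Iris wins 23–16.
Apollo vs Beacon: Beacon wins 21–18.
Forge vs Iris: Forge wins 20–19.
Forge vs Beacon: Forge wins 20–19.
Iris vs Beacon: Beacon wins 21–18.
Forge beats each rival — Granite (39–0), Apollo (32–7), Iris (20–19), Beacon (20–19) — so Forge is the Condorcet winner.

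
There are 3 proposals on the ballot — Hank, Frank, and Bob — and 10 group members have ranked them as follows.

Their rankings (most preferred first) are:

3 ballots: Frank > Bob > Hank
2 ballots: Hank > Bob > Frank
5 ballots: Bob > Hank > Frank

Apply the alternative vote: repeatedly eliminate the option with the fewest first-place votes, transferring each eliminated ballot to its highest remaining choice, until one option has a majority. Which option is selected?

Bob

Round 1: Bob 5, Frank 3, Hank 2. Hank has the fewest and is eliminated.
Round 2: Bob 7, Frank 3. Bob has a majority.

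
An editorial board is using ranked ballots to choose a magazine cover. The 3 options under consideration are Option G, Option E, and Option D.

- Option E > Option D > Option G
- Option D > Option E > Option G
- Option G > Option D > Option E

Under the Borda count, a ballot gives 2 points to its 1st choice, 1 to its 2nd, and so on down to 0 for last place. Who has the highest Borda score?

Borda scores:
  Option G: 0 + 0 + 2 = 2
  Option E: 2 + 1 + 0 = 3
  Option D: 1 + 2 + 1 = 4
Option D has the highest total.

Option D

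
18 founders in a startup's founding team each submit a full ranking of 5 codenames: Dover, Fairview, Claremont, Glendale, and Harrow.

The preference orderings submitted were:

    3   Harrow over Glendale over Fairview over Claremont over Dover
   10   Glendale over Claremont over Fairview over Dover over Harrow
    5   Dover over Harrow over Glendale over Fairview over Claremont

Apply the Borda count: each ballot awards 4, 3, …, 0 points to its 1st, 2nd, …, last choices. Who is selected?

Glendale

Borda scores:
  Dover: 3·0 + 10·1 + 5·4 = 30
  Fairview: 3·2 + 10·2 + 5·1 = 31
  Claremont: 3·1 + 10·3 + 5·0 = 33
  Glendale: 3·3 + 10·4 + 5·2 = 59
  Harrow: 3·4 + 10·0 + 5·3 = 27
Glendale has the highest total.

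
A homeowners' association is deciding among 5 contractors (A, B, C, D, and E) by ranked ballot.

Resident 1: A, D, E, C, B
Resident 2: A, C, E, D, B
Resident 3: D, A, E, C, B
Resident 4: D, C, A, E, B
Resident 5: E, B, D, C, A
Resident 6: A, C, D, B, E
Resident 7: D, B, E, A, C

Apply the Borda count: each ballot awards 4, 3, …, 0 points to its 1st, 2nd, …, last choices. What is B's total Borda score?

7

Borda scores:
  A: 4 + 4 + 3 + 2 + 0 + 4 + 1 = 18
  B: 0 + 0 + 0 + 0 + 3 + 1 + 3 = 7
  C: 1 + 3 + 1 + 3 + 1 + 3 + 0 = 12
  D: 3 + 1 + 4 + 4 + 2 + 2 + 4 = 20
  E: 2 + 2 + 2 + 1 + 4 + 0 + 2 = 13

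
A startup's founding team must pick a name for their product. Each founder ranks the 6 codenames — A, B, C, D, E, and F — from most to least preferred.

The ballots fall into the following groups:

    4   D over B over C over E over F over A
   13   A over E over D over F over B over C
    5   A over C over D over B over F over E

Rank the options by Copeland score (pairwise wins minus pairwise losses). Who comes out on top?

Pairwise results:
  A vs B: A wins 18–4.
  A vs C: A wins 18–4.
  A vs D: A wins 18–4.
  A vs E: A wins 18–4.
  A vs F: A wins 18–4.
  B vs C: B wins 17–5.
  B vs D: D wins 22–0.
  B vs E: E wins 13–9.
  B vs F: F wins 13–9.
  C vs D: D wins 17–5.
  C vs E: E wins 13–9.
  C vs F: F wins 13–9.
  D vs E: E wins 13–9.
  D vs F: D wins 22–0.
  E vs F: E wins 17–5.
Copeland scores (wins − losses):
  A: 5 − 0 = 5
  B: 1 − 4 = -3
  C: 0 − 5 = -5
  D: 3 − 2 = 1
  E: 4 − 1 = 3
  F: 2 − 3 = -1
A has the best Copeland score.

A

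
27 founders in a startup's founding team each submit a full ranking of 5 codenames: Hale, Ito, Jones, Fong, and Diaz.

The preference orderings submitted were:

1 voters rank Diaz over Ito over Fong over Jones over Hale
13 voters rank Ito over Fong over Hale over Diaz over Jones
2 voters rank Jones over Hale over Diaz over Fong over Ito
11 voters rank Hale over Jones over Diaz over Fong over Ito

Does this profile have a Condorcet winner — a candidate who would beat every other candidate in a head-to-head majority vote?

No

Head-to-head results (27 voters total):
Hale vs Ito: Ito wins 14–13.
Hale vs Jones: Hale wins 24–3.
Hale vs Fong: Fong wins 14–13.
Hale vs Diaz: Hale wins 26–1.
Ito vs Jones: Ito wins 14–13.
Ito vs Fong: Ito wins 14–13.
Ito vs Diaz: Diaz wins 14–13.
Jones vs Fong: Fong wins 14–13.
Jones vs Diaz: Diaz wins 14–13.
Fong vs Diaz: Diaz wins 14–13.
No candidate beats all others: Hale beats Diaz beats Ito beats Hale, a majority cycle.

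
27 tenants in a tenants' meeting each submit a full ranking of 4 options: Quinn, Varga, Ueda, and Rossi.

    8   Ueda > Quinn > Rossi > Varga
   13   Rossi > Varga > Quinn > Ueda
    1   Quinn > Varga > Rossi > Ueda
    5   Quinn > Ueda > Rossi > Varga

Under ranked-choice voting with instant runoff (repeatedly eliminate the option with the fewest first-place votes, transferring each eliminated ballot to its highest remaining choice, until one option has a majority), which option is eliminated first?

Round 1: Rossi 13, Ueda 8, Quinn 6, Varga 0. Varga has the fewest and is eliminated.
Round 2: Rossi 13, Ueda 8, Quinn 6. Quinn has the fewest and is eliminated.
Round 3: Rossi 14, Ueda 13. Rossi has a majority.

Varga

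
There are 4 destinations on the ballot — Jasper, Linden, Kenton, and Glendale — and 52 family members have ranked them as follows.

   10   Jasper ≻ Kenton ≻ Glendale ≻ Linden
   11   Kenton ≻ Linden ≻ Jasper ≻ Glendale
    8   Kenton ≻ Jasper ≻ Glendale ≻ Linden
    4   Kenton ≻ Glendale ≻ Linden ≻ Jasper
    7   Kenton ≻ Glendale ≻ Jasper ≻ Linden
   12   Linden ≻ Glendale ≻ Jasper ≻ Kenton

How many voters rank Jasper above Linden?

Ballots ranking Jasper above Linden: 10+8+7 = 25.
Ballots ranking Linden above Jasper: 11+4+12 = 27.
So 25 of 52 voters prefer Jasper to Linden.

25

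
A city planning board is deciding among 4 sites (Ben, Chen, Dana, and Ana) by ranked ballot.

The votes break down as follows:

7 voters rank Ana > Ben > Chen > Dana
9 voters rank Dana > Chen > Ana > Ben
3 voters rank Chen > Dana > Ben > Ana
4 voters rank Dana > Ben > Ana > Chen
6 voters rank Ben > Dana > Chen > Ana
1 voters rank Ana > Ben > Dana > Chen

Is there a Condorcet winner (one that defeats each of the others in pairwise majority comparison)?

Yes

Head-to-head results (30 voters total):
Ben vs Chen: Ben wins 18–12.
Ben vs Dana: Dana wins 16–14.
Ben vs Ana: Ana wins 17–13.
Chen vs Dana: Dana wins 20–10.
Chen vs Ana: Chen wins 18–12.
Dana vs Ana: Dana wins 22–8.
Dana beats each rival — Ben (16–14), Chen (20–10), Ana (22–8) — so Dana is the Condorcet winner.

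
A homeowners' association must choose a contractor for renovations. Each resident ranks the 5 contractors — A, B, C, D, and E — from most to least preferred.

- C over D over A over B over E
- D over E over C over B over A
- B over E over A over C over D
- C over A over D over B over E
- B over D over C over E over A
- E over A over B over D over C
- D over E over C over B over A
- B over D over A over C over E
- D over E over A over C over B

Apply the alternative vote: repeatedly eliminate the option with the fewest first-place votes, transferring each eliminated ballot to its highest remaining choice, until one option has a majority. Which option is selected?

Round 1: B 3, D 3, C 2, E 1, A 0. A has the fewest and is eliminated.
Round 2: B 3, D 3, C 2, E 1. E has the fewest and is eliminated.
Round 3: B 4, D 3, C 2. C has the fewest and is eliminated.
Round 4: D 5, B 4. D has a majority.

D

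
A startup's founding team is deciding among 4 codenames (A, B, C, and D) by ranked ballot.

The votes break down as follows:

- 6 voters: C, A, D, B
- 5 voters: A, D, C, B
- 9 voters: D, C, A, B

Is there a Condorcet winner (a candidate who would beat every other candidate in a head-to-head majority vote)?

No

Head-to-head results (20 voters total):
A vs B: A wins 20–0.
A vs C: C wins 15–5.
A vs D: A wins 11–9.
B vs C: C wins 20–0.
B vs D: D wins 20–0.
C vs D: D wins 14–6.
No candidate beats all others: A beats D beats C beats A, a majority cycle.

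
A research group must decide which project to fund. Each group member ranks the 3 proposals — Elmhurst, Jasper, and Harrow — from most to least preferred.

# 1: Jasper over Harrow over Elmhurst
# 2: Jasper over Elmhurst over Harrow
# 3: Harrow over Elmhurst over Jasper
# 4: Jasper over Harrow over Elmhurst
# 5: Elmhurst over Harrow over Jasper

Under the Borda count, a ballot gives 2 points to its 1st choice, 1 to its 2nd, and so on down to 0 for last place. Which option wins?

Jasper

Borda scores:
  Elmhurst: 0 + 1 + 1 + 0 + 2 = 4
  Jasper: 2 + 2 + 0 + 2 + 0 = 6
  Harrow: 1 + 0 + 2 + 1 + 1 = 5
Jasper has the highest total.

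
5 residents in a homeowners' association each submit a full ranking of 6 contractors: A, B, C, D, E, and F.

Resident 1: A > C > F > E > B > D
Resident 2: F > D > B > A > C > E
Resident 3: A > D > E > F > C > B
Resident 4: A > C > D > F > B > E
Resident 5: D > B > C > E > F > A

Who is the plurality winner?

First-place vote totals:
  A: 3
  B: 0
  C: 0
  D: 1
  E: 0
  F: 1
A has the most first-place votes.

A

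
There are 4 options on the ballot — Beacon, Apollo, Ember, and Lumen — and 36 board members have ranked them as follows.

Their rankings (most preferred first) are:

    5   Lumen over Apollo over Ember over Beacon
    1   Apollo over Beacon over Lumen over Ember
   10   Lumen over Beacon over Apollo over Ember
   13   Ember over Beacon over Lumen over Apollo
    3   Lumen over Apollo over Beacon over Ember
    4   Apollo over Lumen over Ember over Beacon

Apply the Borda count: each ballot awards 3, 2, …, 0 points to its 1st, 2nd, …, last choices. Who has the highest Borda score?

Borda scores:
  Beacon: 5·0 + 2 + 10·2 + 13·2 + 3·1 + 4·0 = 51
  Apollo: 5·2 + 3 + 10·1 + 13·0 + 3·2 + 4·3 = 41
  Ember: 5·1 + 0 + 10·0 + 13·3 + 3·0 + 4·1 = 48
  Lumen: 5·3 + 1 + 10·3 + 13·1 + 3·3 + 4·2 = 76
Lumen has the highest total.

Lumen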